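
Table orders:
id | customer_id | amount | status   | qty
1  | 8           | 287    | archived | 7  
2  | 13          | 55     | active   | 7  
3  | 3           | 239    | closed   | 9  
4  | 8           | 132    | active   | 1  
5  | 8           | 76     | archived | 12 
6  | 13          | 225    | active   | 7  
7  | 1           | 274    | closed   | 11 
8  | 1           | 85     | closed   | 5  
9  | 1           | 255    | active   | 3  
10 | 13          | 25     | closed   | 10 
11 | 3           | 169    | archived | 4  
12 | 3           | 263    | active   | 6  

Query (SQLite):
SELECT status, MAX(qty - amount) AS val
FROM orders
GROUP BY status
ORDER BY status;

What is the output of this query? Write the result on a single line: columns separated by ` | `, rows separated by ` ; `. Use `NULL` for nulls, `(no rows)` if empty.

active | -48 ; archived | -64 ; closed | -15

For each row compute qty - amount.
Group by status; take MAX of the expression per group.
  active: ids {2, 4, 6, 9, 12} → MAX(qty - amount)=-48
  archived: ids {1, 5, 11} → MAX(qty - amount)=-64
  closed: ids {3, 7, 8, 10} → MAX(qty - amount)=-15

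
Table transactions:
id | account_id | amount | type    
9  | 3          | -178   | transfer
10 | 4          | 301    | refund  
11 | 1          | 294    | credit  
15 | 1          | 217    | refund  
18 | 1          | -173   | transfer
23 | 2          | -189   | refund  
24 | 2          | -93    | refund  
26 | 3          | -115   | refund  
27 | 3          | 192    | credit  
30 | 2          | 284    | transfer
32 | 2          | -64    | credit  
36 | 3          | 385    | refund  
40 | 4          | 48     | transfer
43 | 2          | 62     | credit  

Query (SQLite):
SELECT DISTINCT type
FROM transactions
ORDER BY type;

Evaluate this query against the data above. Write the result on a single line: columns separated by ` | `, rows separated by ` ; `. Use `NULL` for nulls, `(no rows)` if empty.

Collect distinct type values from transactions.

credit ; refund ; transfer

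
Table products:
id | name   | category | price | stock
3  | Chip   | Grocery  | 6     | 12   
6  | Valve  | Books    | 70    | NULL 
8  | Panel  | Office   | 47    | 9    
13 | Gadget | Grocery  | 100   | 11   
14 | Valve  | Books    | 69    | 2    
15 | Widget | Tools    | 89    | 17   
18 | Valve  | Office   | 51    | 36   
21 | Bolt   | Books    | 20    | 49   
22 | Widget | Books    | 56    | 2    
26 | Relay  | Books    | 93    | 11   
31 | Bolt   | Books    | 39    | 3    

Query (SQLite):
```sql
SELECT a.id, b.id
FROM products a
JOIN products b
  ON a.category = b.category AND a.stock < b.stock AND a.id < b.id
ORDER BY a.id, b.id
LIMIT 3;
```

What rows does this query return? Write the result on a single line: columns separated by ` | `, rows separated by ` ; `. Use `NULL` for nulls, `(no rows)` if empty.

8 | 18 ; 14 | 21 ; 14 | 26

Pairs (a,b) with same category, a.stock < b.stock, a.id < b.id.
category groups: Books:{6,14,21,22,26,31} Grocery:{3,13} Office:{8,18} Tools:{15}
Ordered by (a.id, b.id); first 3.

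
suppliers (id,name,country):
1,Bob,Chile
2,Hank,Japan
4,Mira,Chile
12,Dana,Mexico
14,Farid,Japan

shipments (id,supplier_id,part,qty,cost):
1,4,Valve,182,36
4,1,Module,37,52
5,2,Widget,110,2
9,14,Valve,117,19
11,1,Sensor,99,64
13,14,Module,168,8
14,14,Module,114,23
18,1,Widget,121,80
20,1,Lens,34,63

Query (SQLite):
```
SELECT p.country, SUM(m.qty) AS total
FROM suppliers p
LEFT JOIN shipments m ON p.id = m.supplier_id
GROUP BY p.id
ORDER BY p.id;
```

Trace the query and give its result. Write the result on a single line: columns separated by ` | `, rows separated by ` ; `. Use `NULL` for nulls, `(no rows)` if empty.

Chile | 291 ; Japan | 110 ; Chile | 182 ; Mexico | NULL ; Japan | 399

LEFT JOIN keeps every suppliers row; unmatched ones get NULL for shipments columns.
Group by suppliers.id and compute SUM(m.qty). SUM over an all-NULL group is NULL.
  1: ids {4, 11, 18, 20} → SUM(m.qty)=291
  2: ids {5} → SUM(m.qty)=110
  4: ids {1} → SUM(m.qty)=182
  12: ids {—} → SUM(m.qty)=NULL
  14: ids {9, 13, 14} → SUM(m.qty)=399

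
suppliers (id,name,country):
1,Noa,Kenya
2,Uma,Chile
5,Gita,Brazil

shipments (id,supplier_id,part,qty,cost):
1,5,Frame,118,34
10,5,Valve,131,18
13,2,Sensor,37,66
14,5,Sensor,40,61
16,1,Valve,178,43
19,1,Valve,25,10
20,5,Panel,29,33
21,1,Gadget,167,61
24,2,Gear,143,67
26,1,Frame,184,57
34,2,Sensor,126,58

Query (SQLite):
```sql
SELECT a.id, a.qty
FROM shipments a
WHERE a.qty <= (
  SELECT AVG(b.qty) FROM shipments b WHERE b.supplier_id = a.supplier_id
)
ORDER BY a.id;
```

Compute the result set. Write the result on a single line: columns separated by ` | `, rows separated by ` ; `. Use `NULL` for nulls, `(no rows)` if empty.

13 | 37 ; 14 | 40 ; 19 | 25 ; 20 | 29

For each shipments row a, compute AVG(qty) over rows sharing a.supplier_id.
Keep row a if a.qty <= that per-group AVG.
  supplier_id=1: AVG(qty) = 138.5
  supplier_id=2: AVG(qty) = 102.0
  supplier_id=5: AVG(qty) = 79.5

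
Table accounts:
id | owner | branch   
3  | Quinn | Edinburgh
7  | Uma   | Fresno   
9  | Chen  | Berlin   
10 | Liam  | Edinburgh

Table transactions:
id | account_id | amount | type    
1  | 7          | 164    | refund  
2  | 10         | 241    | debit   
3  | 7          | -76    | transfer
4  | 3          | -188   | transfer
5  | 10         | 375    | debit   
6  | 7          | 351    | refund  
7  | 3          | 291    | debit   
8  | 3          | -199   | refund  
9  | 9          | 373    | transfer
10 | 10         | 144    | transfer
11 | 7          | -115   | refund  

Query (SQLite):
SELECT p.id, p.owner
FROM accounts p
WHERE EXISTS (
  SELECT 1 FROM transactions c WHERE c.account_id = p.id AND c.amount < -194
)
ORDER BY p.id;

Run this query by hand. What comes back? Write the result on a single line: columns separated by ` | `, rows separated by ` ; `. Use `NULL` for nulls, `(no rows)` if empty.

For each accounts row, check whether any transactions with matching account_id has amount < -194.
Keep rows where that is true.

3 | Quinn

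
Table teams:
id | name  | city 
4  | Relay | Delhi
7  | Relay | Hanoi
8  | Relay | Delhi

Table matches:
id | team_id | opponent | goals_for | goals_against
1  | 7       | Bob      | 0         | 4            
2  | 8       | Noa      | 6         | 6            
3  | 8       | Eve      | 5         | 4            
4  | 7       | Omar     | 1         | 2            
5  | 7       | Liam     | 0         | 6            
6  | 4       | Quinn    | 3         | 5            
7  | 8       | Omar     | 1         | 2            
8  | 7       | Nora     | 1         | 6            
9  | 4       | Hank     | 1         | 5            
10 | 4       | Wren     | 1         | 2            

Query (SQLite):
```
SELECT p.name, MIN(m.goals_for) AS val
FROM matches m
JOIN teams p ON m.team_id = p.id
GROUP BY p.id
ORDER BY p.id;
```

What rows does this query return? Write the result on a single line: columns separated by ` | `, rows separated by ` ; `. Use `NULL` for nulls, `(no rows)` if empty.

Join each matches row to its teams via team_id.
Group joined rows by teams.id; compute MIN(m.goals_for) per group.
  4: ids {6, 9, 10} → MIN(m.goals_for)=1
  7: ids {1, 4, 5, 8} → MIN(m.goals_for)=0
  8: ids {2, 3, 7} → MIN(m.goals_for)=1

Relay | 1 ; Relay | 0 ; Relay | 1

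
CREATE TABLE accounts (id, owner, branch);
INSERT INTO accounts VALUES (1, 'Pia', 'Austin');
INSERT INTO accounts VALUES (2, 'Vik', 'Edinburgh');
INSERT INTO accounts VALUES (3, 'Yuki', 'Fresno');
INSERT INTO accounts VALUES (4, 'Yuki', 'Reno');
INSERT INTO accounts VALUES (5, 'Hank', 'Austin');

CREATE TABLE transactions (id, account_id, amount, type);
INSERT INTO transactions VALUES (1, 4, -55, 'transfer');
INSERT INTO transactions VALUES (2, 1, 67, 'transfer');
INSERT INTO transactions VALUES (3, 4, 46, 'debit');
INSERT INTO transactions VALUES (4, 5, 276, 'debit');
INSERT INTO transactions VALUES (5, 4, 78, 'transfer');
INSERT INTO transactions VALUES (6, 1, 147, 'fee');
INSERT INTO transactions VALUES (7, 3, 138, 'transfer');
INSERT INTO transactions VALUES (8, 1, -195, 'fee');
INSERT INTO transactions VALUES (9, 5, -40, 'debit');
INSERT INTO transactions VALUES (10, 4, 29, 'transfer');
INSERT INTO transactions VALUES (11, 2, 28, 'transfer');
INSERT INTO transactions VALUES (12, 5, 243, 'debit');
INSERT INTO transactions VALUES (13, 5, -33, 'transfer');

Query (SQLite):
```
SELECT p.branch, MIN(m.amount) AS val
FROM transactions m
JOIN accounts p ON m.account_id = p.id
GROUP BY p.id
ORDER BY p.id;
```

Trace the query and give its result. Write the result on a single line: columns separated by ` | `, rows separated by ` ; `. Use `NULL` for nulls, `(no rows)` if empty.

Join each transactions row to its accounts via account_id.
Group joined rows by accounts.id; compute MIN(m.amount) per group.
  1: ids {2, 6, 8} → MIN(m.amount)=-195
  2: ids {11} → MIN(m.amount)=28
  3: ids {7} → MIN(m.amount)=138
  4: ids {1, 3, 5, 10} → MIN(m.amount)=-55
  5: ids {4, 9, 12, 13} → MIN(m.amount)=-40

Austin | -195 ; Edinburgh | 28 ; Fresno | 138 ; Reno | -55 ; Austin | -40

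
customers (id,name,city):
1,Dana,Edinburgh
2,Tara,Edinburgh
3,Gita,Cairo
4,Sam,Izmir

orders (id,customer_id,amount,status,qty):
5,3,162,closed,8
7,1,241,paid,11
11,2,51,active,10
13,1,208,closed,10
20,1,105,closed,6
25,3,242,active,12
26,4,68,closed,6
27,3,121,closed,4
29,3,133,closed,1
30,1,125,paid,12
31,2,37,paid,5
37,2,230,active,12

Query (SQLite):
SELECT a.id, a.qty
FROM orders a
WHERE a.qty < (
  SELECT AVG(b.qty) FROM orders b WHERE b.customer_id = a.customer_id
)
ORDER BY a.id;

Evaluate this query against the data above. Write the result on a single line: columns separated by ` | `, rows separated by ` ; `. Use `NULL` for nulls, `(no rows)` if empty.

20 | 6 ; 27 | 4 ; 29 | 1 ; 31 | 5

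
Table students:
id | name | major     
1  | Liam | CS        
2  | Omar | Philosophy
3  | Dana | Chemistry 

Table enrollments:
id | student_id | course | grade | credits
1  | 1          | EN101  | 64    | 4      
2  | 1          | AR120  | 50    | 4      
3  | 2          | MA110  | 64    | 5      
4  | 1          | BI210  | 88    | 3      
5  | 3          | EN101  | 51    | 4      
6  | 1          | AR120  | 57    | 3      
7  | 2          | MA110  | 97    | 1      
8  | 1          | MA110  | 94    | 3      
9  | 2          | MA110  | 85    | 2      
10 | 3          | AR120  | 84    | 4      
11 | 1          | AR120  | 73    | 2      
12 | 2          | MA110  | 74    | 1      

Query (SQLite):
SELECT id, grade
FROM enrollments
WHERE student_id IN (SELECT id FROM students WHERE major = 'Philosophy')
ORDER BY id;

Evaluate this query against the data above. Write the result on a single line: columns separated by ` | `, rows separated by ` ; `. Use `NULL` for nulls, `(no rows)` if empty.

3 | 64 ; 7 | 97 ; 9 | 85 ; 12 | 74

Inner query: students.id where major = 'Philosophy'.
Outer: keep enrollments rows whose student_id is in that set.
Inner query → {2}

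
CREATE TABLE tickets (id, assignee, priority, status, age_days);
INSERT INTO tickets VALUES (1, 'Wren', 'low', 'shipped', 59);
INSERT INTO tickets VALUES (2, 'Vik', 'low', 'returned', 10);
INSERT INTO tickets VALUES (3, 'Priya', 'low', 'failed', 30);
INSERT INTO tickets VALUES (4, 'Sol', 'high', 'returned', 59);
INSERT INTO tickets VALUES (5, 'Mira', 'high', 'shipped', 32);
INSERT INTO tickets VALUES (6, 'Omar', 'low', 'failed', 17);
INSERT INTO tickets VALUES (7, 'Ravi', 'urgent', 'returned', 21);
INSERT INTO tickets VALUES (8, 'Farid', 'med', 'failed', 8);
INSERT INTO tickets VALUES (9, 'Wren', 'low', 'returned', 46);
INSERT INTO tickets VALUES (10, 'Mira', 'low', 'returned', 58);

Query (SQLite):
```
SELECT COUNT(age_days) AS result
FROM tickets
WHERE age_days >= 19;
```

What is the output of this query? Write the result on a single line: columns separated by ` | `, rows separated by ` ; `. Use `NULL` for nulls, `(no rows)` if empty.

7

Rows where age_days >= 19 → age_days values: [59, 30, 59, 32, 21, 46, 58].
COUNT(age_days) counts non-NULL values → 7.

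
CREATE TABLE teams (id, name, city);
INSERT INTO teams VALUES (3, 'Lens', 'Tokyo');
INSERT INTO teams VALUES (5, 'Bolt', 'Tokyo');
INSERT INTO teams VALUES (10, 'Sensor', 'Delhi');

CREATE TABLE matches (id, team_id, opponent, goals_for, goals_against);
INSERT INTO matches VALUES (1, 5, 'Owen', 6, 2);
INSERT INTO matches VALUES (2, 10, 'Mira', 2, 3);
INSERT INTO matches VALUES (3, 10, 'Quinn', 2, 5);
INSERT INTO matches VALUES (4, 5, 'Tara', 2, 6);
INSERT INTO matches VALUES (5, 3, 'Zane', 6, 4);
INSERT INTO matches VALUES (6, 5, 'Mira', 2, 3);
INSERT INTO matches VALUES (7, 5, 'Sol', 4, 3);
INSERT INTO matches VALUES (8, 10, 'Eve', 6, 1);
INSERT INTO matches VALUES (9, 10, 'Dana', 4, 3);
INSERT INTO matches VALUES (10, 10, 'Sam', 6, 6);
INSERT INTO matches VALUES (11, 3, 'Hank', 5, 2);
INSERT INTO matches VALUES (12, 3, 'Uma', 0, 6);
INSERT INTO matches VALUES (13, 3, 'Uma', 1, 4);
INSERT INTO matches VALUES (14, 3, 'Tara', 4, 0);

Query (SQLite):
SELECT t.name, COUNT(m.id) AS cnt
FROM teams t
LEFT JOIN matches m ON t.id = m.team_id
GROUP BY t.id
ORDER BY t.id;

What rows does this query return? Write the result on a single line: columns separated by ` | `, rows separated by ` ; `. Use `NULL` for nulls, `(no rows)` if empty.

Lens | 5 ; Bolt | 4 ; Sensor | 5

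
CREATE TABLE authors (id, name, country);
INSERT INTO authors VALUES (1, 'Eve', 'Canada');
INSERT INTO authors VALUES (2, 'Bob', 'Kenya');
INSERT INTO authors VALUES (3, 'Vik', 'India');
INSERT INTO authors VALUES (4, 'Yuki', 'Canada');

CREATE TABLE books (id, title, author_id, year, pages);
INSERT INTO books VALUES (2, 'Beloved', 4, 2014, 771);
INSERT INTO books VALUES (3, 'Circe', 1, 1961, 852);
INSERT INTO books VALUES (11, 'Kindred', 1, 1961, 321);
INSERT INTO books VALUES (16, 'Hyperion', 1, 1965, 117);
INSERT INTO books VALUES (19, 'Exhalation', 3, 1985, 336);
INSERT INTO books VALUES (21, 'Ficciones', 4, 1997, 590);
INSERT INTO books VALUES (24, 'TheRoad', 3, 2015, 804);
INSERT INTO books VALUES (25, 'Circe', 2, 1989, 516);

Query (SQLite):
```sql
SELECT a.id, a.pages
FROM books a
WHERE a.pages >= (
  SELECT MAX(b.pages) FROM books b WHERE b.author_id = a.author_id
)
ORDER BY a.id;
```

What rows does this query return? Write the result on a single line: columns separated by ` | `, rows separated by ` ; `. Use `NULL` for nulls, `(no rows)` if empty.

2 | 771 ; 3 | 852 ; 24 | 804 ; 25 | 516

For each books row a, compute MAX(pages) over rows sharing a.author_id.
Keep row a if a.pages >= that per-group MAX.
  author_id=1: MAX(pages) = 852
  author_id=2: MAX(pages) = 516
  author_id=3: MAX(pages) = 804
  author_id=4: MAX(pages) = 771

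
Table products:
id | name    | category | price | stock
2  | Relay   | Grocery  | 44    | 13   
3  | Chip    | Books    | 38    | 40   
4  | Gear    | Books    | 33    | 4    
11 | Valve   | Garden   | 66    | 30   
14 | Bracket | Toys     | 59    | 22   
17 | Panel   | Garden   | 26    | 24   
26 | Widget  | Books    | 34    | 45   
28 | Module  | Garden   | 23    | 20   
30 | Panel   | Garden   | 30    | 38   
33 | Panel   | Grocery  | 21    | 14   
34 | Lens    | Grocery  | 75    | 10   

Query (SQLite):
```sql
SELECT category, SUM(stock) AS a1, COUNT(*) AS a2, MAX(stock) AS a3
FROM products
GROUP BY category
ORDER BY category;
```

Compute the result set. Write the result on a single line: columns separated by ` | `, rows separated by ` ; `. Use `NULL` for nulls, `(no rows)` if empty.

Books | 89 | 3 | 45 ; Garden | 112 | 4 | 38 ; Grocery | 37 | 3 | 14 ; Toys | 22 | 1 | 22

Group products by category.
Per group compute: SUM(stock), COUNT(*), MAX(stock).
  Books: ids {3, 4, 26} → SUM(stock)=89, COUNT(*)=3, MAX(stock)=45
  Garden: ids {11, 17, 28, 30} → SUM(stock)=112, COUNT(*)=4, MAX(stock)=38
  Grocery: ids {2, 33, 34} → SUM(stock)=37, COUNT(*)=3, MAX(stock)=14
  Toys: ids {14} → SUM(stock)=22, COUNT(*)=1, MAX(stock)=22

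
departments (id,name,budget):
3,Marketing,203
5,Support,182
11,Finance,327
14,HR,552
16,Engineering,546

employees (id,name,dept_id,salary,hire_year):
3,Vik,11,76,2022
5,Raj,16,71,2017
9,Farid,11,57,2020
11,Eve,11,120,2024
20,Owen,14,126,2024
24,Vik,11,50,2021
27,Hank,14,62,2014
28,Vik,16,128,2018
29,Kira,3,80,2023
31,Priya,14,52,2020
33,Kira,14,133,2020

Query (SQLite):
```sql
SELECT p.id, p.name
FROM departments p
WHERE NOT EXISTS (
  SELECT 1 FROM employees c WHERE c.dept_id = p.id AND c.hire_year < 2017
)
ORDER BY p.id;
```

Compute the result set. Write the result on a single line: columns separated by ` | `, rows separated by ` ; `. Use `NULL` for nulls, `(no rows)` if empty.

3 | Marketing ; 5 | Support ; 11 | Finance ; 16 | Engineering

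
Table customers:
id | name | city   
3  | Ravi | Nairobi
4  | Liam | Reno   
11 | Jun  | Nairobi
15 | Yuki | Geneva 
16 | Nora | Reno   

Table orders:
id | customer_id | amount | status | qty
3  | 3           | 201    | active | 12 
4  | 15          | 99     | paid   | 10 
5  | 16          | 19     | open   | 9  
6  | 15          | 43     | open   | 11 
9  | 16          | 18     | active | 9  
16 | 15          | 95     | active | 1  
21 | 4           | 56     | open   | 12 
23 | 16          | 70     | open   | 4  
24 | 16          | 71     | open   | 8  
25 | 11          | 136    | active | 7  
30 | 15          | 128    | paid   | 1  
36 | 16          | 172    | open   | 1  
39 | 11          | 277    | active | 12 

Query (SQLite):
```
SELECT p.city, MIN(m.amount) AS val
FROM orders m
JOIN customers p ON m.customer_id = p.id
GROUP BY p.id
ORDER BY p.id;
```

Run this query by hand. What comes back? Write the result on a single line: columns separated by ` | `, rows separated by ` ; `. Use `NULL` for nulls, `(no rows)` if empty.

Nairobi | 201 ; Reno | 56 ; Nairobi | 136 ; Geneva | 43 ; Reno | 18

Join each orders row to its customers via customer_id.
Group joined rows by customers.id; compute MIN(m.amount) per group.
  3: ids {3} → MIN(m.amount)=201
  4: ids {21} → MIN(m.amount)=56
  11: ids {25, 39} → MIN(m.amount)=136
  15: ids {4, 6, 16, 30} → MIN(m.amount)=43
  16: ids {5, 9, 23, 24, 36} → MIN(m.amount)=18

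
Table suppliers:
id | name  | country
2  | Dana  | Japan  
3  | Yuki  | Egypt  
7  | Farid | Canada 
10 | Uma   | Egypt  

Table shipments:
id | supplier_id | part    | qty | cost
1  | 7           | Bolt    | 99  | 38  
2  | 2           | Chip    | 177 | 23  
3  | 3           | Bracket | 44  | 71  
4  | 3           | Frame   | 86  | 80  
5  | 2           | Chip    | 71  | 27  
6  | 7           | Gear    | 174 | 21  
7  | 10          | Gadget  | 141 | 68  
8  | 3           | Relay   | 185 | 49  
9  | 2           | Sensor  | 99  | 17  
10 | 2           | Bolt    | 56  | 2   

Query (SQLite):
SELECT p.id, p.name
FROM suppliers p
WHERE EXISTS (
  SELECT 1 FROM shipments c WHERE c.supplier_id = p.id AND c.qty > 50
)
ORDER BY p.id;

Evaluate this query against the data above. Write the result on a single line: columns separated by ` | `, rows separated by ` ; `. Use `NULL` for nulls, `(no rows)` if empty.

For each suppliers row, check whether any shipments with matching supplier_id has qty > 50.
Keep rows where that is true.

2 | Dana ; 3 | Yuki ; 7 | Farid ; 10 | Uma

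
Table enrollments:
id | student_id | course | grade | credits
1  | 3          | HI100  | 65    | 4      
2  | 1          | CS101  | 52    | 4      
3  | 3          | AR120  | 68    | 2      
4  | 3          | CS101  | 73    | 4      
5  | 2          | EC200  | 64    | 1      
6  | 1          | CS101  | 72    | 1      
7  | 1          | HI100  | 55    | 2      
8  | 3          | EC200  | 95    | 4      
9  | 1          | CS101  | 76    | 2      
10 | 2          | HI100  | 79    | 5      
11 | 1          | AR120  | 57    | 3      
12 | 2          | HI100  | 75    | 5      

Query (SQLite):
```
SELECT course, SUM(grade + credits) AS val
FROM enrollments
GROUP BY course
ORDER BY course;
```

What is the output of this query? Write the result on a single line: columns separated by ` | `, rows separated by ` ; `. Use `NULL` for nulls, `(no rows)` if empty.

AR120 | 130 ; CS101 | 284 ; EC200 | 164 ; HI100 | 290

For each row compute grade + credits.
Group by course; take SUM of the expression per group.
  AR120: ids {3, 11} → SUM(grade + credits)=130
  CS101: ids {2, 4, 6, 9} → SUM(grade + credits)=284
  EC200: ids {5, 8} → SUM(grade + credits)=164
  HI100: ids {1, 7, 10, 12} → SUM(grade + credits)=290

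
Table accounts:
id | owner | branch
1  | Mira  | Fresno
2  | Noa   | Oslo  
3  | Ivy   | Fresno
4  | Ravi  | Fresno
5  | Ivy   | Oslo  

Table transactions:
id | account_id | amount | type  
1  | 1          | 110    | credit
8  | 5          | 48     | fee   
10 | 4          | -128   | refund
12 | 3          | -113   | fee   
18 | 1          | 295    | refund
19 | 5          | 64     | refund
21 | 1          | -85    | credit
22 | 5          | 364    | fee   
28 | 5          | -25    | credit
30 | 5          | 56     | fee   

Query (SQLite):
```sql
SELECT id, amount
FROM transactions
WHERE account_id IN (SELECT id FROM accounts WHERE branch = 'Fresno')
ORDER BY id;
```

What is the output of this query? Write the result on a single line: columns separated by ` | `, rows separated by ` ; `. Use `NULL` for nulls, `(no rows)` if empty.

1 | 110 ; 10 | -128 ; 12 | -113 ; 18 | 295 ; 21 | -85

Inner query: accounts.id where branch = 'Fresno'.
Outer: keep transactions rows whose account_id is in that set.
Inner query → {1, 3, 4}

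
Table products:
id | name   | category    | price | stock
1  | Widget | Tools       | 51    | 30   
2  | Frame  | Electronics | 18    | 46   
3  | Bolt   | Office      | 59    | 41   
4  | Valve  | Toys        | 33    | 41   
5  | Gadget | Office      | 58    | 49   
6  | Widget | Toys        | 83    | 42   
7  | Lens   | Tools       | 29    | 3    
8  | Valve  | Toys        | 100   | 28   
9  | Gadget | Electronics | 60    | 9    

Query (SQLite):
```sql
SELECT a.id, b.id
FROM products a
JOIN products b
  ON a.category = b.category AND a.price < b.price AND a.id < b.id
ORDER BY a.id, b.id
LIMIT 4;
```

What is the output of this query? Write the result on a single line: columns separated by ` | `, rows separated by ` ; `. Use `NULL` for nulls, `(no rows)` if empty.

2 | 9 ; 4 | 6 ; 4 | 8 ; 6 | 8

Pairs (a,b) with same category, a.price < b.price, a.id < b.id.
category groups: Electronics:{2,9} Office:{3,5} Tools:{1,7} Toys:{4,6,8}
Ordered by (a.id, b.id); first 4.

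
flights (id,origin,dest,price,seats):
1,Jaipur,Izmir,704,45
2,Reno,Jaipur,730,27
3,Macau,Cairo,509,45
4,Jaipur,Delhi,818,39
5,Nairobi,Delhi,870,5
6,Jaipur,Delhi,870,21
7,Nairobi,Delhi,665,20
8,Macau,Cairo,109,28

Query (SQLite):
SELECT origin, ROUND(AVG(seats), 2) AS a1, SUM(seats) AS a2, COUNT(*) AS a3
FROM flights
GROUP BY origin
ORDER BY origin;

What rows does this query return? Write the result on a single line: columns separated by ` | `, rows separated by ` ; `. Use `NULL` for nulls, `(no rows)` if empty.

Group flights by origin.
Per group compute: ROUND(AVG(seats), 2), SUM(seats), COUNT(*).
  Jaipur: ids {1, 4, 6} → ROUND(AVG(seats), 2)=35, SUM(seats)=105, COUNT(*)=3
  Macau: ids {3, 8} → ROUND(AVG(seats), 2)=36.5, SUM(seats)=73, COUNT(*)=2
  Nairobi: ids {5, 7} → ROUND(AVG(seats), 2)=12.5, SUM(seats)=25, COUNT(*)=2
  Reno: ids {2} → ROUND(AVG(seats), 2)=27, SUM(seats)=27, COUNT(*)=1

Jaipur | 35 | 105 | 3 ; Macau | 36.5 | 73 | 2 ; Nairobi | 12.5 | 25 | 2 ; Reno | 27 | 27 | 1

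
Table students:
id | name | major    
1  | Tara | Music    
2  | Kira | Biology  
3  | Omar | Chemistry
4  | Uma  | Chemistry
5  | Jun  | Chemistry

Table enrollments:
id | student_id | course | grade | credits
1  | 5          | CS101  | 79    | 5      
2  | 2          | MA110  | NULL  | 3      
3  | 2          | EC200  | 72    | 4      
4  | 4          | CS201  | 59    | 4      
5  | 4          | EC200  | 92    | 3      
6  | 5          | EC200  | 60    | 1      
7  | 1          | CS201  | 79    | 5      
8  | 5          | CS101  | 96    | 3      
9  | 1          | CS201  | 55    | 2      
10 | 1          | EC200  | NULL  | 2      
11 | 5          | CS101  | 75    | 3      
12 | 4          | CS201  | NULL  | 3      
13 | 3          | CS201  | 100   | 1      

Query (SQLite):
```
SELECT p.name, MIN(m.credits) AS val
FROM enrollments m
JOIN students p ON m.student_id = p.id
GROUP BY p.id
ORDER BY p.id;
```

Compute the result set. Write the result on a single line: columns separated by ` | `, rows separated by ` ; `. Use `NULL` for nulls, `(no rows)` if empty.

Tara | 2 ; Kira | 3 ; Omar | 1 ; Uma | 3 ; Jun | 1

Join each enrollments row to its students via student_id.
Group joined rows by students.id; compute MIN(m.credits) per group.
  1: ids {7, 9, 10} → MIN(m.credits)=2
  2: ids {2, 3} → MIN(m.credits)=3
  3: ids {13} → MIN(m.credits)=1
  4: ids {4, 5, 12} → MIN(m.credits)=3
  5: ids {1, 6, 8, 11} → MIN(m.credits)=1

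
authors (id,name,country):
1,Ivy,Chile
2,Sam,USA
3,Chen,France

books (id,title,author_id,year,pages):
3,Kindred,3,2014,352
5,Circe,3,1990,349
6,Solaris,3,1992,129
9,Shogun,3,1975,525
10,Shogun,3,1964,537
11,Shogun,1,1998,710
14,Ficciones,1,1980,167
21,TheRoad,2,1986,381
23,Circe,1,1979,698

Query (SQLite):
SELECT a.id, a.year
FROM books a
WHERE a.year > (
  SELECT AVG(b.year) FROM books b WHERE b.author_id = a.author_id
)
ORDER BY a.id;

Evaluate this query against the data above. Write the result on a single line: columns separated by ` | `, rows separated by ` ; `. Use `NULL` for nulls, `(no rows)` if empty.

For each books row a, compute AVG(year) over rows sharing a.author_id.
Keep row a if a.year > that per-group AVG.
  author_id=1: AVG(year) = 1985.666667
  author_id=2: AVG(year) = 1986.0
  author_id=3: AVG(year) = 1987.0

3 | 2014 ; 5 | 1990 ; 6 | 1992 ; 11 | 1998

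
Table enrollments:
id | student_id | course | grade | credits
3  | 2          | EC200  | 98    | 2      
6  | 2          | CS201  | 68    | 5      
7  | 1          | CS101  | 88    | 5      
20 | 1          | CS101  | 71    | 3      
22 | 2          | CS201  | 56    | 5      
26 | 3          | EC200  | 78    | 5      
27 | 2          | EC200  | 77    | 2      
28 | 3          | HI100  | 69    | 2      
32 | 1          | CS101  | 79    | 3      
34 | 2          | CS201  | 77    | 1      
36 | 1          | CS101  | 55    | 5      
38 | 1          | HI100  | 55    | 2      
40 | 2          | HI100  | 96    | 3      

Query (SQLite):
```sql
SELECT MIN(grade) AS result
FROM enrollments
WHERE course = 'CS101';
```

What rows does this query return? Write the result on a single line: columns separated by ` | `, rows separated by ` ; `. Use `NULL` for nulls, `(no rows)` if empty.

55

Rows where course='CS101' → grade values: [88, 71, 79, 55].
MIN of non-NULL values = 55.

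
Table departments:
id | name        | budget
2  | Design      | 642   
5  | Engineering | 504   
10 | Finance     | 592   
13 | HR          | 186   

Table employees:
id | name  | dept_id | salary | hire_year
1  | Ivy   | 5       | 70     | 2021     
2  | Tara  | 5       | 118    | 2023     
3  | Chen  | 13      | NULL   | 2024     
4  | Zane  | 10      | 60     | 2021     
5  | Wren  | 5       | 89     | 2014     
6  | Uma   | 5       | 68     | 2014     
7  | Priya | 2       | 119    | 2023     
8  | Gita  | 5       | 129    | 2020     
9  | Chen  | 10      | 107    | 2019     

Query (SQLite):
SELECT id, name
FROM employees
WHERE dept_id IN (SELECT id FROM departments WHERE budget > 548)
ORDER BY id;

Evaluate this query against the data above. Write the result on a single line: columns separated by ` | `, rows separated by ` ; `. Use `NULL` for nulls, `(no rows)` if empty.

4 | Zane ; 7 | Priya ; 9 | Chen

Inner query: departments.id where budget > 548.
Outer: keep employees rows whose dept_id is in that set.
Inner query → {2, 10}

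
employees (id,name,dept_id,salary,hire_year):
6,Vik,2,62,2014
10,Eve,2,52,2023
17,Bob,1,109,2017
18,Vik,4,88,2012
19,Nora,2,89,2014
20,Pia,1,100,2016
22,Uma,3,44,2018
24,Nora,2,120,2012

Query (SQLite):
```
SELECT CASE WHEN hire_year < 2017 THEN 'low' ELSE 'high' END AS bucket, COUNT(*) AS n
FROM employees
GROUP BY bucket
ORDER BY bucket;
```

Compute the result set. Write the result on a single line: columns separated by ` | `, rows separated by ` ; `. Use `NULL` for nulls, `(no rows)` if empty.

high | 3 ; low | 5

Bucket rows by hire_year < 2017 → 'low' else 'high'; count each bucket.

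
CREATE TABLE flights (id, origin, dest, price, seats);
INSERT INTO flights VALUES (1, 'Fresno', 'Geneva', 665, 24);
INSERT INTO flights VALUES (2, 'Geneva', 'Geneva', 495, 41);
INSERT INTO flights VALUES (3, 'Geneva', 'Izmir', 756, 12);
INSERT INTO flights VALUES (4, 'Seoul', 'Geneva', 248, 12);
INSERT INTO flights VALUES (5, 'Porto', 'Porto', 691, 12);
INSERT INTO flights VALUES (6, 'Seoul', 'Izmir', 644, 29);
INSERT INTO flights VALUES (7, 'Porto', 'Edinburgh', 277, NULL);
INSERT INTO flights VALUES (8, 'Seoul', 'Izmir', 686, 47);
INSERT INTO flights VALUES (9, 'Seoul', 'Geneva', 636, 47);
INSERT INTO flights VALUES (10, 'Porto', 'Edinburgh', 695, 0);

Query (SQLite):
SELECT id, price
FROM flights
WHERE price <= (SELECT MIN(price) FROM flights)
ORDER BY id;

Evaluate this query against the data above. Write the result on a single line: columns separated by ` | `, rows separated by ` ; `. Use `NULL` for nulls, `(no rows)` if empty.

4 | 248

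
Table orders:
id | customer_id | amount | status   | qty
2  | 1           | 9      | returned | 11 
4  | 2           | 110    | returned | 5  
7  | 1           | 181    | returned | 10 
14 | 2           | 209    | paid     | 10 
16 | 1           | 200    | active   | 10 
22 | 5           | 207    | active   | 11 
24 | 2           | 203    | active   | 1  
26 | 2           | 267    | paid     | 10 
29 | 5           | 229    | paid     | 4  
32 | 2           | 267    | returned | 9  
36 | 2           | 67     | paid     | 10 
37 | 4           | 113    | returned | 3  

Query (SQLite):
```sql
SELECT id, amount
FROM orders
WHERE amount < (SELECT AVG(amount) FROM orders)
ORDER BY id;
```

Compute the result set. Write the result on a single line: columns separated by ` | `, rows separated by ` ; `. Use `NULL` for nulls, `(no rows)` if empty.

Scalar subquery: AVG(amount) over all orders rows = 171.833333 (≈; comparison uses full precision).
Keep rows where amount < that value.

2 | 9 ; 4 | 110 ; 36 | 67 ; 37 | 113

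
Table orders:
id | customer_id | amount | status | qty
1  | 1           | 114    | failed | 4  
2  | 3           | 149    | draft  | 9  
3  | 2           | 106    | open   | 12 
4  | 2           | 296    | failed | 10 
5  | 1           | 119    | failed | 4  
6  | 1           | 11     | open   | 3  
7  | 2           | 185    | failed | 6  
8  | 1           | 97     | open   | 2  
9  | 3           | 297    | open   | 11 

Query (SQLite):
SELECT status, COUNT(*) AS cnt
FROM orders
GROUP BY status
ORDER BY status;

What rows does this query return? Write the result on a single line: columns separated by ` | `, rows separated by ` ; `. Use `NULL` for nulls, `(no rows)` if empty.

draft | 1 ; failed | 4 ; open | 4

Partition orders by status; compute COUNT(*) within each group.
  draft: ids {2} → COUNT(*)=1
  failed: ids {1, 4, 5, 7} → COUNT(*)=4
  open: ids {3, 6, 8, 9} → COUNT(*)=4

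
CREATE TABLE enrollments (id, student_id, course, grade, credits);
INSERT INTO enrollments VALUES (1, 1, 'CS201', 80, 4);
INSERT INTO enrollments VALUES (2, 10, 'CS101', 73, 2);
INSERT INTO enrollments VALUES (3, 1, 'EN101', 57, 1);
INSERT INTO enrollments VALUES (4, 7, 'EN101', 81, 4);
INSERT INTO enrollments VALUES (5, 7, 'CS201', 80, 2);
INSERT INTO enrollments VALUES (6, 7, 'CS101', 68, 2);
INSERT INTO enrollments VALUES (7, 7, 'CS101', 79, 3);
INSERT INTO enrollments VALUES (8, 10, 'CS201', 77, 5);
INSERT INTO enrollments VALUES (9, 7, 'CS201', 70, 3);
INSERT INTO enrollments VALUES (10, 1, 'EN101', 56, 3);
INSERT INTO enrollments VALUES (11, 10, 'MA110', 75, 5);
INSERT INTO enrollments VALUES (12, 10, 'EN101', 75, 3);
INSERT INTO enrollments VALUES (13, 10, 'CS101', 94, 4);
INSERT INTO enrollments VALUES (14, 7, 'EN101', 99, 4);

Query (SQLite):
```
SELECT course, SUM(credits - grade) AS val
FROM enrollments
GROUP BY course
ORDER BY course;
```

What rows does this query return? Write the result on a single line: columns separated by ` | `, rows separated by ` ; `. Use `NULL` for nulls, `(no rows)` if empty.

CS101 | -303 ; CS201 | -293 ; EN101 | -353 ; MA110 | -70

For each row compute credits - grade.
Group by course; take SUM of the expression per group.
  CS101: ids {2, 6, 7, 13} → SUM(credits - grade)=-303
  CS201: ids {1, 5, 8, 9} → SUM(credits - grade)=-293
  EN101: ids {3, 4, 10, 12, 14} → SUM(credits - grade)=-353
  MA110: ids {11} → SUM(credits - grade)=-70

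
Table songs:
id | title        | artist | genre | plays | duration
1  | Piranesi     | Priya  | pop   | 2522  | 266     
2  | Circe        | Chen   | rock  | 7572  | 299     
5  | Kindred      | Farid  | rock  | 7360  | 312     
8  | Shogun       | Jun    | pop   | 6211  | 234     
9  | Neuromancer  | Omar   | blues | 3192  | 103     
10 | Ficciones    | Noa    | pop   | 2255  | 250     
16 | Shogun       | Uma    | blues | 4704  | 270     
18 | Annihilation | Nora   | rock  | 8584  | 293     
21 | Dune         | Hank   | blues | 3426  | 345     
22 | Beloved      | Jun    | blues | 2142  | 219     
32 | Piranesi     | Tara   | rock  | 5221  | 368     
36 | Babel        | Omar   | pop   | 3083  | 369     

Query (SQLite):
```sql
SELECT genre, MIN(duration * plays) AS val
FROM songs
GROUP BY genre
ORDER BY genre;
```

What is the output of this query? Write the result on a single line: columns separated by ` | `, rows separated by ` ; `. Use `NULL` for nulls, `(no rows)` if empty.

blues | 328776 ; pop | 563750 ; rock | 1921328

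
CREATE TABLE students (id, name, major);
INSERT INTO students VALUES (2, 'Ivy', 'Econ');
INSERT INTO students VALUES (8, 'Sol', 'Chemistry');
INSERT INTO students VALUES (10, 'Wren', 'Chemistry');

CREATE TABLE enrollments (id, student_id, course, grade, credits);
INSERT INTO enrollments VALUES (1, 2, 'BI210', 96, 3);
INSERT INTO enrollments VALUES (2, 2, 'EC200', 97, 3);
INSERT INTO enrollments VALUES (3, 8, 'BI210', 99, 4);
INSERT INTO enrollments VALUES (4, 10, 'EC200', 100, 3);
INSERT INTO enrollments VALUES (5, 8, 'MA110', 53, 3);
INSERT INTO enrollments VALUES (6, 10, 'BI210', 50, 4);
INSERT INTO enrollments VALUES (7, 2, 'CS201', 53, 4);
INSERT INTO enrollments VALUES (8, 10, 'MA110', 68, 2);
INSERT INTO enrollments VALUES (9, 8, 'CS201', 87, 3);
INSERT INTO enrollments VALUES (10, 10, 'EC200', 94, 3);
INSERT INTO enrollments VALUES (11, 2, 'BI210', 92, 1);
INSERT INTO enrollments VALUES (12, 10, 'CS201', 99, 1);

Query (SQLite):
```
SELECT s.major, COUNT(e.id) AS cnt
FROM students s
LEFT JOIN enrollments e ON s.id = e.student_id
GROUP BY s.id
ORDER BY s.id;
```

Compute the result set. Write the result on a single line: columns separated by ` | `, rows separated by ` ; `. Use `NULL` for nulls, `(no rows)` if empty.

LEFT JOIN keeps every students row; unmatched ones get NULL for enrollments columns.
Group by students.id and compute COUNT(e.id). COUNT(col) of an all-NULL group is 0.
  2: ids {1, 2, 7, 11} → COUNT(e.id)=4
  8: ids {3, 5, 9} → COUNT(e.id)=3
  10: ids {4, 6, 8, 10, 12} → COUNT(e.id)=5

Econ | 4 ; Chemistry | 3 ; Chemistry | 5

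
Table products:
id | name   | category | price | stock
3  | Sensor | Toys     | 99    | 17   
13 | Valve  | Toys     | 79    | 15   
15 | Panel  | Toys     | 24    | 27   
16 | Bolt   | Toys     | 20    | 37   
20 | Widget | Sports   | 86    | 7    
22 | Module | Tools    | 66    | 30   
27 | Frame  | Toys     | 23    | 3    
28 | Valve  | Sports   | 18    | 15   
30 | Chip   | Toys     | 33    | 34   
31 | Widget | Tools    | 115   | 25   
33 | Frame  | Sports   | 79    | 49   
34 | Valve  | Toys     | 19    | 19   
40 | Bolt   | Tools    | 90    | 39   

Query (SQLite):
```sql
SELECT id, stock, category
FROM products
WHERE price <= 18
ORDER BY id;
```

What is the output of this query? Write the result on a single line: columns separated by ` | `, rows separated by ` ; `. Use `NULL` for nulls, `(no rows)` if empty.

price <= 18: ids {28}

28 | 15 | Sports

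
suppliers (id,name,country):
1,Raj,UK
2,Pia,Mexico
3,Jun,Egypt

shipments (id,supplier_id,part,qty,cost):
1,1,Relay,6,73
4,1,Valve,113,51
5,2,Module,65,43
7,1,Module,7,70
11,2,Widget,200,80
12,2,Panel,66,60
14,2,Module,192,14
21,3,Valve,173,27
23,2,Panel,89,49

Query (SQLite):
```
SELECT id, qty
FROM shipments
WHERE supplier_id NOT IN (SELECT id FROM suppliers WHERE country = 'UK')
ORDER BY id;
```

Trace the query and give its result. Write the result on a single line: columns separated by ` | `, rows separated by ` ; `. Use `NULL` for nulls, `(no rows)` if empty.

Inner query: suppliers.id where country = 'UK'.
Outer: keep shipments rows whose supplier_id is not in that set.
Inner query → {1}

5 | 65 ; 11 | 200 ; 12 | 66 ; 14 | 192 ; 21 | 173 ; 23 | 89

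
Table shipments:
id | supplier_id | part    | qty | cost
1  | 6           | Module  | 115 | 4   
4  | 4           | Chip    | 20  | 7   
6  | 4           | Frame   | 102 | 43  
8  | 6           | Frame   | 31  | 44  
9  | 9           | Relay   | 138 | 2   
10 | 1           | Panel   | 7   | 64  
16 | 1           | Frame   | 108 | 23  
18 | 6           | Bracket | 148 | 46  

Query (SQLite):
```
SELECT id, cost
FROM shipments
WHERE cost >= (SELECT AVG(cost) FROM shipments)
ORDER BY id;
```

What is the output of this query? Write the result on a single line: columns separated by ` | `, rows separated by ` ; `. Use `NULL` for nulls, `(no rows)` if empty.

6 | 43 ; 8 | 44 ; 10 | 64 ; 18 | 46

Scalar subquery: AVG(cost) over all shipments rows = 29.125.
Keep rows where cost >= that value.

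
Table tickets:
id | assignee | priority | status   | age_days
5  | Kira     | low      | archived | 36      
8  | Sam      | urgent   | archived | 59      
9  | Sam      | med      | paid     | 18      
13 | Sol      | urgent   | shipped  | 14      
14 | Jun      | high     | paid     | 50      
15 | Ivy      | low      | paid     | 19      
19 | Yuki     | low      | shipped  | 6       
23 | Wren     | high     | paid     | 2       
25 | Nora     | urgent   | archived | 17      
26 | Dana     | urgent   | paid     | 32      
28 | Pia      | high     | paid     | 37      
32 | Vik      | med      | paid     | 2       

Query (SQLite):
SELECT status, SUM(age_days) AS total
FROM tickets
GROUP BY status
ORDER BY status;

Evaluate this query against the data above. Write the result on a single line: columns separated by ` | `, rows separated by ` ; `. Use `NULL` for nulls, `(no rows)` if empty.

Partition tickets by status; compute SUM(age_days) within each group.
  archived: ids {5, 8, 25} → SUM(age_days)=112
  paid: ids {9, 14, 15, 23, 26, 28, 32} → SUM(age_days)=160
  shipped: ids {13, 19} → SUM(age_days)=20

archived | 112 ; paid | 160 ; shipped | 20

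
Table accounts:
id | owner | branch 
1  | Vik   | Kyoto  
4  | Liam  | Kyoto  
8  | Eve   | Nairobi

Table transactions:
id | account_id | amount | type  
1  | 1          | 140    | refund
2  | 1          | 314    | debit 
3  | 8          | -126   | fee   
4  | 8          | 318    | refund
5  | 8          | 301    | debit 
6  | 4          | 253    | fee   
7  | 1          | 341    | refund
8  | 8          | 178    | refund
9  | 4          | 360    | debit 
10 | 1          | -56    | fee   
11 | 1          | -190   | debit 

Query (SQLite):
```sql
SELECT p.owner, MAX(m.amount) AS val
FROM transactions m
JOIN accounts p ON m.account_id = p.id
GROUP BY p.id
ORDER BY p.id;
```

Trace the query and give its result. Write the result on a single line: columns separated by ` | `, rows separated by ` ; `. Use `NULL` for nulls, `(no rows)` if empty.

Vik | 341 ; Liam | 360 ; Eve | 318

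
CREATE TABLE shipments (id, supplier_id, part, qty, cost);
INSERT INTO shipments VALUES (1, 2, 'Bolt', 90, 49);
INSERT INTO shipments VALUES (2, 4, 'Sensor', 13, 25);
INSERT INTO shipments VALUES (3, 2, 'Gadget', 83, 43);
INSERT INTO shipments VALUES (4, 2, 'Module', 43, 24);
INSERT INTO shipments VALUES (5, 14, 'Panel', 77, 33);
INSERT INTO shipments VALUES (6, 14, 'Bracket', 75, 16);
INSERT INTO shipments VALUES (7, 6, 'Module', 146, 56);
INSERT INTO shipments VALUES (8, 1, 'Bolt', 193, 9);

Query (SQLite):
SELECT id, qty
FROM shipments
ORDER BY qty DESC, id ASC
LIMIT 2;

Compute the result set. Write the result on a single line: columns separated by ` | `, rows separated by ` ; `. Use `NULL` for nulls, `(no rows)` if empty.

Sort by qty desc, tiebreak id asc: (193, id=8), (146, id=7), (90, id=1), (83, id=3), (77, id=5) …. Take first 2.

8 | 193 ; 7 | 146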